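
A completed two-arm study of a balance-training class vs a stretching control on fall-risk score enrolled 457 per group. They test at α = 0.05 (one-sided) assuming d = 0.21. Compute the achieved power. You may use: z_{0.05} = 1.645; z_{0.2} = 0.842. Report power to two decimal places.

power ≈ 0.94

For two equal groups, power = Φ(d·√(n/2) − z_{α}).
d·√(n/2) = 0.21 × √(457/2) = 0.21 × 15.116 = 3.174.
z_β = 3.174 − 1.645 = 1.529.
Power = Φ(1.529) = 0.937.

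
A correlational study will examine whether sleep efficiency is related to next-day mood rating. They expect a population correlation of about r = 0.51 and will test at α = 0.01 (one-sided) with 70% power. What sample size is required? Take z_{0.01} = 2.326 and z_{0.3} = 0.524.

n = 29

Fisher's z: C = ½·ln((1+r)/(1−r)) = ½·ln(3.0816) = 0.5627.
n = ((z_{α} + z_β)/C)² + 3.
(2.326 + 0.524) / 0.5627 = 2.850 / 0.5627 = 5.065.
n = 5.065² + 3 = 25.65 + 3 = 28.7.
Round up.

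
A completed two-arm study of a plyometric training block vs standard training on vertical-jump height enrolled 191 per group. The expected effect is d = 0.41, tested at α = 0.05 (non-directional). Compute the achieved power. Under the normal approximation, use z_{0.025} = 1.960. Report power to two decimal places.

For two equal groups, power = Φ(d·√(n/2) − z_{α/2}).
d·√(n/2) = 0.41 × √(191/2) = 0.41 × 9.772 = 4.007.
z_β = 4.007 − 1.960 = 2.047.
Power = Φ(2.047) = 0.980.

power ≈ 0.98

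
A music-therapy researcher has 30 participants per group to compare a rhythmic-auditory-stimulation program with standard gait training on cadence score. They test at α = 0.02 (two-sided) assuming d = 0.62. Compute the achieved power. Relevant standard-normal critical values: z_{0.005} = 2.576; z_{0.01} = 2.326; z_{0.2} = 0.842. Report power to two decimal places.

power ≈ 0.53

For two equal groups, power = Φ(d·√(n/2) − z_{α/2}).
d·√(n/2) = 0.62 × √(30/2) = 0.62 × 3.873 = 2.401.
z_β = 2.401 − 2.326 = 0.075.
Power = Φ(0.075) = 0.530.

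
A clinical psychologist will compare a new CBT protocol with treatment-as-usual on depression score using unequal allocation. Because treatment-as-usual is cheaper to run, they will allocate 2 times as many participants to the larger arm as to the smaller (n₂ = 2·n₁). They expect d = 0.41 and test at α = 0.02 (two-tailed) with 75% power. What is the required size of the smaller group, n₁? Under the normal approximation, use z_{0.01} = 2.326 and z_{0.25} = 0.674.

With allocation ratio k = n₂/n₁ = 2, Var(x̄₁−x̄₂) = σ²(1/n₁ + 1/(k·n₁)) = σ²·(k+1)/(k·n₁).
So n₁ = (1 + 1/k)·((z_{α/2} + z_β)/d)² = 1.500 × (3.000/0.41)².
n₁ = 1.500 × 53.54 = 80.3.
Round up: n₁ = 81, giving n₂ = 2 × 81 = 162.

n₁ = 81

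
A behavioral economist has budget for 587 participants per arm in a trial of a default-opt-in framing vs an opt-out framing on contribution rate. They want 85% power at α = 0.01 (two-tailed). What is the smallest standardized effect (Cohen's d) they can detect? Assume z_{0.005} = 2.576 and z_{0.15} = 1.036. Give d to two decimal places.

d_min ≈ 0.21

For two independent groups of n = 587 each: d_min = (z_{α/2} + z_β)·√(2/n).
z-sum = 2.576 + 1.036 = 3.612.
d_min = 3.612 × √(2/587) = 3.612 × 0.0584 = 0.211.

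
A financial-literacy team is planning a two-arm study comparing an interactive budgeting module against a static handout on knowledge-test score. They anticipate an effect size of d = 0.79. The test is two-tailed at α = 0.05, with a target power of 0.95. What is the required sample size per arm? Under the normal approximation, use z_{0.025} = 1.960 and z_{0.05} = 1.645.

For two independent groups with equal n: n = 2·((z_{α/2} + z_β) / d)².
z_{α/2} + z_β = 1.960 + 1.645 = 3.605.
n = 2 × (3.605 / 0.79)² = 2 × 4.563² = 2 × 20.82 = 41.6.
Round up to the next whole participant.

n = 42 per group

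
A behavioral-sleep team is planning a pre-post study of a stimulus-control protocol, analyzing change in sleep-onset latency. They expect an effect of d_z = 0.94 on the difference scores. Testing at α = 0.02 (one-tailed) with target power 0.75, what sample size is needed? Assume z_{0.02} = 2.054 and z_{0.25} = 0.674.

n = 9 pairs

For a paired (one-sample on differences) test: n = ((z_{α} + z_β) / d)².
z_{α} + z_β = 2.054 + 0.674 = 2.728.
n = (2.728 / 0.94)² = 2.902² = 8.42.
Round up.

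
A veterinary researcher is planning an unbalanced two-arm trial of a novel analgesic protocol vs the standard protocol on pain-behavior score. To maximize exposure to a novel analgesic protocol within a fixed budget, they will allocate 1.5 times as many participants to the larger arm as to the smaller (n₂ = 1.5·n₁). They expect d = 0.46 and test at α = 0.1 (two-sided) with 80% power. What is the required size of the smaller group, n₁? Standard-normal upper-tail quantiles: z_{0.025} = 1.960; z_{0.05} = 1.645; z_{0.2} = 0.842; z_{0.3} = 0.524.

n₁ = 49

With allocation ratio k = n₂/n₁ = 1.5, Var(x̄₁−x̄₂) = σ²(1/n₁ + 1/(k·n₁)) = σ²·(k+1)/(k·n₁).
So n₁ = (1 + 1/k)·((z_{α/2} + z_β)/d)² = 1.667 × (2.487/0.46)².
n₁ = 1.667 × 29.23 = 48.7.
Round up: n₁ = 49, giving n₂ = ⌈1.5 × 49⌉ = ⌈73.5⌉ = 74.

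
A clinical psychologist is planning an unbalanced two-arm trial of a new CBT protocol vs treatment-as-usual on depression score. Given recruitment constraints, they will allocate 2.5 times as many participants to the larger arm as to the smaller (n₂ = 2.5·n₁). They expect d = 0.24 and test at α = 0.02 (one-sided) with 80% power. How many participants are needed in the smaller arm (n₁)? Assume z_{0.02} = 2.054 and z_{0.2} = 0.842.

n₁ = 204

With allocation ratio k = n₂/n₁ = 2.5, Var(x̄₁−x̄₂) = σ²(1/n₁ + 1/(k·n₁)) = σ²·(k+1)/(k·n₁).
So n₁ = (1 + 1/k)·((z_{α} + z_β)/d)² = 1.400 × (2.896/0.24)².
n₁ = 1.400 × 145.60 = 203.8.
Round up: n₁ = 204, giving n₂ = 2.5 × 204 = 510.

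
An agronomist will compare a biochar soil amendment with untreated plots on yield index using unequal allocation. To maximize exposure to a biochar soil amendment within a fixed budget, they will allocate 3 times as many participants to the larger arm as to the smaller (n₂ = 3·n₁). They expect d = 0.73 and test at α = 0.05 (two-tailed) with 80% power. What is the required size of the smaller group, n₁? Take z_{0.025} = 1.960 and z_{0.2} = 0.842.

With allocation ratio k = n₂/n₁ = 3, Var(x̄₁−x̄₂) = σ²(1/n₁ + 1/(k·n₁)) = σ²·(k+1)/(k·n₁).
So n₁ = (1 + 1/k)·((z_{α/2} + z_β)/d)² = 1.333 × (2.802/0.73)².
n₁ = 1.333 × 14.73 = 19.6.
Round up: n₁ = 20, giving n₂ = 3 × 20 = 60.

n₁ = 20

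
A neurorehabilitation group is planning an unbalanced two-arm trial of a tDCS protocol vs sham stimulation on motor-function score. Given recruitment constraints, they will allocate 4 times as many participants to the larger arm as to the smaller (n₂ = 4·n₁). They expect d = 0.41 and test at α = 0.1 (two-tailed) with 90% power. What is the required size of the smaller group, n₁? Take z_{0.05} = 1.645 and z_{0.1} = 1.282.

n₁ = 64

With allocation ratio k = n₂/n₁ = 4, Var(x̄₁−x̄₂) = σ²(1/n₁ + 1/(k·n₁)) = σ²·(k+1)/(k·n₁).
So n₁ = (1 + 1/k)·((z_{α/2} + z_β)/d)² = 1.250 × (2.927/0.41)².
n₁ = 1.250 × 50.97 = 63.7.
Round up: n₁ = 64, giving n₂ = 4 × 64 = 256.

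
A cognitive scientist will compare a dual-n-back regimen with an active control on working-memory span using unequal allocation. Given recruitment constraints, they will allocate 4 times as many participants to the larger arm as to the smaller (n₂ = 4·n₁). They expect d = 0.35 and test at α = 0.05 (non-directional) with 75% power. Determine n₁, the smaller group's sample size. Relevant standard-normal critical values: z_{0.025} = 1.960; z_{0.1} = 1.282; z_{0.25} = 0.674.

n₁ = 71

With allocation ratio k = n₂/n₁ = 4, Var(x̄₁−x̄₂) = σ²(1/n₁ + 1/(k·n₁)) = σ²·(k+1)/(k·n₁).
So n₁ = (1 + 1/k)·((z_{α/2} + z_β)/d)² = 1.250 × (2.634/0.35)².
n₁ = 1.250 × 56.64 = 70.8.
Round up: n₁ = 71, giving n₂ = 4 × 71 = 284.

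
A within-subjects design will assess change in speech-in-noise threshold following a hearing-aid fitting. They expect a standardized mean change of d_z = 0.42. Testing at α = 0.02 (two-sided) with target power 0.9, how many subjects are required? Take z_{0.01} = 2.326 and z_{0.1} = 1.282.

n = 74 pairs

For a paired (one-sample on differences) test: n = ((z_{α/2} + z_β) / d)².
z_{α/2} + z_β = 2.326 + 1.282 = 3.608.
n = (3.608 / 0.42)² = 8.590² = 73.80.
Round up.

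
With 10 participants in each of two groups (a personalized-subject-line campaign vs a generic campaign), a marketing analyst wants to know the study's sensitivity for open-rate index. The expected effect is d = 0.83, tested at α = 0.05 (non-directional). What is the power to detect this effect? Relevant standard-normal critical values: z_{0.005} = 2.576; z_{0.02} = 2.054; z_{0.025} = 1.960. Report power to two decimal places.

For two equal groups, power = Φ(d·√(n/2) − z_{α/2}).
d·√(n/2) = 0.83 × √(10/2) = 0.83 × 2.236 = 1.856.
z_β = 1.856 − 1.960 = -0.104.
Power = Φ(-0.104) = 0.459.

power ≈ 0.46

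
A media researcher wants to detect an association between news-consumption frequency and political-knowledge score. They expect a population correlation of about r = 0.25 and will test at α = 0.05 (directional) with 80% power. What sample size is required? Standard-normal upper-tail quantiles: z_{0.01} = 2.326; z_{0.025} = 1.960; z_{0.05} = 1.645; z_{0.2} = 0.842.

Fisher's z: C = ½·ln((1+r)/(1−r)) = ½·ln(1.6667) = 0.2554.
n = ((z_{α} + z_β)/C)² + 3.
(1.645 + 0.842) / 0.2554 = 2.487 / 0.2554 = 9.738.
n = 9.738² + 3 = 94.82 + 3 = 97.8.
Round up.

n = 98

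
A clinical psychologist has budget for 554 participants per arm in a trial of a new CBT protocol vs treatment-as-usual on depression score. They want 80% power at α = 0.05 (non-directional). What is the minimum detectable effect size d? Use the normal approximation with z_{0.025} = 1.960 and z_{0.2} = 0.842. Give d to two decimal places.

For two independent groups of n = 554 each: d_min = (z_{α/2} + z_β)·√(2/n).
z-sum = 1.960 + 0.842 = 2.802.
d_min = 2.802 × √(2/554) = 2.802 × 0.0601 = 0.168.

d_min ≈ 0.17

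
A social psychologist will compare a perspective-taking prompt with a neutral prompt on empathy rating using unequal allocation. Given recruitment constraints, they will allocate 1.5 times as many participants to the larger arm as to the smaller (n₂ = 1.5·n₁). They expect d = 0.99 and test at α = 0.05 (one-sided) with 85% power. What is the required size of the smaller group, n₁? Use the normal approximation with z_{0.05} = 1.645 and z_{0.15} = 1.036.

With allocation ratio k = n₂/n₁ = 1.5, Var(x̄₁−x̄₂) = σ²(1/n₁ + 1/(k·n₁)) = σ²·(k+1)/(k·n₁).
So n₁ = (1 + 1/k)·((z_{α} + z_β)/d)² = 1.667 × (2.681/0.99)².
n₁ = 1.667 × 7.33 = 12.2.
Round up: n₁ = 13, giving n₂ = ⌈1.5 × 13⌉ = ⌈19.5⌉ = 20.

n₁ = 13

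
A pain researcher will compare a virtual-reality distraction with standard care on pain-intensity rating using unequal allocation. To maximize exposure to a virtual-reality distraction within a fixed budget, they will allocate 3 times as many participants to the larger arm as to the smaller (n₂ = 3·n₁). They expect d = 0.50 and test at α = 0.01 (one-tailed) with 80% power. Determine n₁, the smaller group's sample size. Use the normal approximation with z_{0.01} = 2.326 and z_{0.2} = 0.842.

With allocation ratio k = n₂/n₁ = 3, Var(x̄₁−x̄₂) = σ²(1/n₁ + 1/(k·n₁)) = σ²·(k+1)/(k·n₁).
So n₁ = (1 + 1/k)·((z_{α} + z_β)/d)² = 1.333 × (3.168/0.50)².
n₁ = 1.333 × 40.14 = 53.5.
Round up: n₁ = 54, giving n₂ = 3 × 54 = 162.

n₁ = 54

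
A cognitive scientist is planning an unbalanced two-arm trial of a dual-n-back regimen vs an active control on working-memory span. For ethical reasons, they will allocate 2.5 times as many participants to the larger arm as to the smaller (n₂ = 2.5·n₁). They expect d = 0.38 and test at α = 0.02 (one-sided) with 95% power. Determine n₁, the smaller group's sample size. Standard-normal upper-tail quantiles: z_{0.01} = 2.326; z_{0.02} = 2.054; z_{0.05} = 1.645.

With allocation ratio k = n₂/n₁ = 2.5, Var(x̄₁−x̄₂) = σ²(1/n₁ + 1/(k·n₁)) = σ²·(k+1)/(k·n₁).
So n₁ = (1 + 1/k)·((z_{α} + z_β)/d)² = 1.400 × (3.699/0.38)².
n₁ = 1.400 × 94.75 = 132.7.
Round up: n₁ = 133, giving n₂ = ⌈2.5 × 133⌉ = ⌈332.5⌉ = 333.

n₁ = 133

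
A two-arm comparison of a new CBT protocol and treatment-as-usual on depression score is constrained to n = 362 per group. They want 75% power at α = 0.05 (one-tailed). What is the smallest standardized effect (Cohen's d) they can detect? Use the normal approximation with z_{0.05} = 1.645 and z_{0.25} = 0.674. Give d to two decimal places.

For two independent groups of n = 362 each: d_min = (z_{α} + z_β)·√(2/n).
z-sum = 1.645 + 0.674 = 2.319.
d_min = 2.319 × √(2/362) = 2.319 × 0.0743 = 0.172.

d_min ≈ 0.17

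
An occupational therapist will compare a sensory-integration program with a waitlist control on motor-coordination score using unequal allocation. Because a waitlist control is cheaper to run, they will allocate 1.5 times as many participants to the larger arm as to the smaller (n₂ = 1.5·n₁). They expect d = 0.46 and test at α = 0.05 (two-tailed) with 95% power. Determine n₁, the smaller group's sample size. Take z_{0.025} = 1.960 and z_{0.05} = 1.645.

With allocation ratio k = n₂/n₁ = 1.5, Var(x̄₁−x̄₂) = σ²(1/n₁ + 1/(k·n₁)) = σ²·(k+1)/(k·n₁).
So n₁ = (1 + 1/k)·((z_{α/2} + z_β)/d)² = 1.667 × (3.605/0.46)².
n₁ = 1.667 × 61.42 = 102.4.
Round up: n₁ = 103, giving n₂ = ⌈1.5 × 103⌉ = ⌈154.5⌉ = 155.

n₁ = 103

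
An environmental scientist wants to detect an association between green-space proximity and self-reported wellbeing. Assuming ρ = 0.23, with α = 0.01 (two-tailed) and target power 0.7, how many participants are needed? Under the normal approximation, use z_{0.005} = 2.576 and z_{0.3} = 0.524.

Fisher's z: C = ½·ln((1+r)/(1−r)) = ½·ln(1.5974) = 0.2342.
n = ((z_{α/2} + z_β)/C)² + 3.
(2.576 + 0.524) / 0.2342 = 3.100 / 0.2342 = 13.237.
n = 13.237² + 3 = 175.21 + 3 = 178.2.
Round up.

n = 179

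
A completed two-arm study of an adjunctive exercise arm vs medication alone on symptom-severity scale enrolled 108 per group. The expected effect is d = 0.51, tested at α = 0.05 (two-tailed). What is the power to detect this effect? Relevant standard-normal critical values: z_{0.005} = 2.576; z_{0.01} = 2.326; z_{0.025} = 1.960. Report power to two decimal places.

For two equal groups, power = Φ(d·√(n/2) − z_{α/2}).
d·√(n/2) = 0.51 × √(108/2) = 0.51 × 7.348 = 3.748.
z_β = 3.748 − 1.960 = 1.788.
Power = Φ(1.788) = 0.963.

power ≈ 0.96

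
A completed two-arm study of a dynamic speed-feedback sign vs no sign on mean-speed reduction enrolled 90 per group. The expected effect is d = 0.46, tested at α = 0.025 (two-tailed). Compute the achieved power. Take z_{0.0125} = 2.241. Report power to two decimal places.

power ≈ 0.80

For two equal groups, power = Φ(d·√(n/2) − z_{α/2}).
d·√(n/2) = 0.46 × √(90/2) = 0.46 × 6.708 = 3.086.
z_β = 3.086 − 2.241 = 0.845.
Power = Φ(0.845) = 0.801.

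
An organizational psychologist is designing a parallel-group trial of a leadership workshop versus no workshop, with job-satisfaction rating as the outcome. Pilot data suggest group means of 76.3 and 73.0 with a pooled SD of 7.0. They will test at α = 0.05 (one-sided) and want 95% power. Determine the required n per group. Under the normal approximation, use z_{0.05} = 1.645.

Cohen's d = |M₁ − M₂| / SD_pooled = |76.3 − 73.0| / 7.0 = 3.3 / 7.0 = 0.471.
For two independent groups with equal n: n = 2·((z_{α} + z_β) / d)².
z_{α} + z_β = 1.645 + 1.645 = 3.290.
n = 2 × (3.290 / 0.471)² = 2 × 6.985² = 2 × 48.79 = 97.6.
Round up to the next whole participant.

n = 98 per group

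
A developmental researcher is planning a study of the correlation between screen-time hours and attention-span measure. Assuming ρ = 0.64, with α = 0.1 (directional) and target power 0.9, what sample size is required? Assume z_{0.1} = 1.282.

Fisher's z: C = ½·ln((1+r)/(1−r)) = ½·ln(4.5556) = 0.7582.
n = ((z_{α} + z_β)/C)² + 3.
(1.282 + 1.282) / 0.7582 = 2.564 / 0.7582 = 3.382.
n = 3.382² + 3 = 11.44 + 3 = 14.4.
Round up.

n = 15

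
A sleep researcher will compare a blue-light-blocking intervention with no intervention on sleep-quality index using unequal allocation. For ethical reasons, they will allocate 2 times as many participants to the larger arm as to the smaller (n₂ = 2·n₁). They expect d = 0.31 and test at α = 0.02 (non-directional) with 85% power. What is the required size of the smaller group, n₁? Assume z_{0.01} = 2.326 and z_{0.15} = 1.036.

With allocation ratio k = n₂/n₁ = 2, Var(x̄₁−x̄₂) = σ²(1/n₁ + 1/(k·n₁)) = σ²·(k+1)/(k·n₁).
So n₁ = (1 + 1/k)·((z_{α/2} + z_β)/d)² = 1.500 × (3.362/0.31)².
n₁ = 1.500 × 117.62 = 176.4.
Round up: n₁ = 177, giving n₂ = 2 × 177 = 354.

n₁ = 177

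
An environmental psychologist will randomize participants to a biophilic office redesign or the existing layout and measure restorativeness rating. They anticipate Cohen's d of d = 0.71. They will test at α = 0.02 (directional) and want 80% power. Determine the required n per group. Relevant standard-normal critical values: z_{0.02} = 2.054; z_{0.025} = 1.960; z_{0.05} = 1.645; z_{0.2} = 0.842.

n = 34 per group

For two independent groups with equal n: n = 2·((z_{α} + z_β) / d)².
z_{α} + z_β = 2.054 + 0.842 = 2.896.
n = 2 × (2.896 / 0.71)² = 2 × 4.079² = 2 × 16.64 = 33.3.
Round up to the next whole participant.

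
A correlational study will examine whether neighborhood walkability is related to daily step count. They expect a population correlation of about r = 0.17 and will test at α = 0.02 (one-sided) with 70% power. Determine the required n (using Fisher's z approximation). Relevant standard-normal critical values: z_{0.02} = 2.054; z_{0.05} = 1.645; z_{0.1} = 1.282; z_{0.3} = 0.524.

n = 229

Fisher's z: C = ½·ln((1+r)/(1−r)) = ½·ln(1.4096) = 0.1717.
n = ((z_{α} + z_β)/C)² + 3.
(2.054 + 0.524) / 0.1717 = 2.578 / 0.1717 = 15.015.
n = 15.015² + 3 = 225.44 + 3 = 228.4.
Round up.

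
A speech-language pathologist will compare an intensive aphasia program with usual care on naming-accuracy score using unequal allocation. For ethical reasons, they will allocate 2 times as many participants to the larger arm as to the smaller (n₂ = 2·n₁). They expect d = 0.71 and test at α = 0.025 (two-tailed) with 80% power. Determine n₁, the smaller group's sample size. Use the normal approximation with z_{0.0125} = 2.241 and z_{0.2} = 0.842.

n₁ = 29

With allocation ratio k = n₂/n₁ = 2, Var(x̄₁−x̄₂) = σ²(1/n₁ + 1/(k·n₁)) = σ²·(k+1)/(k·n₁).
So n₁ = (1 + 1/k)·((z_{α/2} + z_β)/d)² = 1.500 × (3.083/0.71)².
n₁ = 1.500 × 18.86 = 28.3.
Round up: n₁ = 29, giving n₂ = 2 × 29 = 58.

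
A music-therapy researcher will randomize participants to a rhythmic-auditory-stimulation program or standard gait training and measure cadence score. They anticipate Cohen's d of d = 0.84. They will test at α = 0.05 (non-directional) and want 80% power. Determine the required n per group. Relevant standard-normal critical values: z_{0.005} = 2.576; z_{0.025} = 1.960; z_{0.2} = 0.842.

For two independent groups with equal n: n = 2·((z_{α/2} + z_β) / d)².
z_{α/2} + z_β = 1.960 + 0.842 = 2.802.
n = 2 × (2.802 / 0.84)² = 2 × 3.336² = 2 × 11.13 = 22.3.
Round up to the next whole participant.

n = 23 per group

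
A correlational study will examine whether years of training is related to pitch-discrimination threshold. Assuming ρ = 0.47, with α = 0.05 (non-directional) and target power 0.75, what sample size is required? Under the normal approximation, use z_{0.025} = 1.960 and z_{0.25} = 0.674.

Fisher's z: C = ½·ln((1+r)/(1−r)) = ½·ln(2.7736) = 0.5101.
n = ((z_{α/2} + z_β)/C)² + 3.
(1.960 + 0.674) / 0.5101 = 2.634 / 0.5101 = 5.164.
n = 5.164² + 3 = 26.66 + 3 = 29.7.
Round up.

n = 30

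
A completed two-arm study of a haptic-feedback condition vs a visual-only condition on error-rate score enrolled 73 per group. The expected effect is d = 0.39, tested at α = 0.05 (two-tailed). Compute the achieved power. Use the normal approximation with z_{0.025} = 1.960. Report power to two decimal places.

For two equal groups, power = Φ(d·√(n/2) − z_{α/2}).
d·√(n/2) = 0.39 × √(73/2) = 0.39 × 6.042 = 2.356.
z_β = 2.356 − 1.960 = 0.396.
Power = Φ(0.396) = 0.654.

power ≈ 0.65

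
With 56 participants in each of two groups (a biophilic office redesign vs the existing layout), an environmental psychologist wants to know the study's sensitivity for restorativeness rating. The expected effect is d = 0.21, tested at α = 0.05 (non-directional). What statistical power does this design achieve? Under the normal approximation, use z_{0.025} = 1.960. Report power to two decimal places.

For two equal groups, power = Φ(d·√(n/2) − z_{α/2}).
d·√(n/2) = 0.21 × √(56/2) = 0.21 × 5.292 = 1.111.
z_β = 1.111 − 1.960 = -0.849.
Power = Φ(-0.849) = 0.198.

power ≈ 0.20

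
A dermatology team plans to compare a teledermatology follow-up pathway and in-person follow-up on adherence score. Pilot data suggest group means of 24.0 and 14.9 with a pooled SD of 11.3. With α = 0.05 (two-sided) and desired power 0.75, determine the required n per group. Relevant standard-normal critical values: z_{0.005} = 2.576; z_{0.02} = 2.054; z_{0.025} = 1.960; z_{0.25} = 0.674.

n = 22 per group

Cohen's d = |M₁ − M₂| / SD_pooled = |24.0 − 14.9| / 11.3 = 9.1 / 11.3 = 0.805.
For two independent groups with equal n: n = 2·((z_{α/2} + z_β) / d)².
z_{α/2} + z_β = 1.960 + 0.674 = 2.634.
n = 2 × (2.634 / 0.805)² = 2 × 3.272² = 2 × 10.71 = 21.4.
Round up to the next whole participant.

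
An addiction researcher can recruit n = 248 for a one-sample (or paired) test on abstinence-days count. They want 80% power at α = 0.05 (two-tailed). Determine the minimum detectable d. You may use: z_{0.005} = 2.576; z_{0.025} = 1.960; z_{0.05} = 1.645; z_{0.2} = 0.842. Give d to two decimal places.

d_min ≈ 0.18

For a single sample (or paired design) of n = 248: d_min = (z_{α/2} + z_β)/√n.
z-sum = 1.960 + 0.842 = 2.802.
d_min = 2.802 / √248 = 2.802 / 15.748 = 0.178.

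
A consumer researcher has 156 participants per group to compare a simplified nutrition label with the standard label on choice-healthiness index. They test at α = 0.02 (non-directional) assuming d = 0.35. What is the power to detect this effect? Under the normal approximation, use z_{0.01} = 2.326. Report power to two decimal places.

power ≈ 0.78

For two equal groups, power = Φ(d·√(n/2) − z_{α/2}).
d·√(n/2) = 0.35 × √(156/2) = 0.35 × 8.832 = 3.091.
z_β = 3.091 − 2.326 = 0.765.
Power = Φ(0.765) = 0.778.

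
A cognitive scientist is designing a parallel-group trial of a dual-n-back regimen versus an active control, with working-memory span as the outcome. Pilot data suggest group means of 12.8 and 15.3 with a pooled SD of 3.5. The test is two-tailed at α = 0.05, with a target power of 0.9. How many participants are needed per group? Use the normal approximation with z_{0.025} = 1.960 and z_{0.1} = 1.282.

Cohen's d = |M₁ − M₂| / SD_pooled = |12.8 − 15.3| / 3.5 = 2.5 / 3.5 = 0.714.
For two independent groups with equal n: n = 2·((z_{α/2} + z_β) / d)².
z_{α/2} + z_β = 1.960 + 1.282 = 3.242.
n = 2 × (3.242 / 0.714)² = 2 × 4.541² = 2 × 20.62 = 41.2.
Round up to the next whole participant.

n = 42 per group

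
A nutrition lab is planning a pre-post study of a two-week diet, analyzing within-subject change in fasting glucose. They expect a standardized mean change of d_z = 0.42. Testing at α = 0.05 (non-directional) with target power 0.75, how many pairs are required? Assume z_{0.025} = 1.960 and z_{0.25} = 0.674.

For a paired (one-sample on differences) test: n = ((z_{α/2} + z_β) / d)².
z_{α/2} + z_β = 1.960 + 0.674 = 2.634.
n = (2.634 / 0.42)² = 6.271² = 39.33.
Round up.

n = 40 pairs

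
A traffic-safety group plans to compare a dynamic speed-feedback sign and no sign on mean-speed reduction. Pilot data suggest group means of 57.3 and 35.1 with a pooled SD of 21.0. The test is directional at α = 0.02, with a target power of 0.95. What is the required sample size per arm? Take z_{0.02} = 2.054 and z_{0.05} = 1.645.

Cohen's d = |M₁ − M₂| / SD_pooled = |57.3 − 35.1| / 21.0 = 22.2 / 21.0 = 1.057.
For two independent groups with equal n: n = 2·((z_{α} + z_β) / d)².
z_{α} + z_β = 2.054 + 1.645 = 3.699.
n = 2 × (3.699 / 1.057)² = 2 × 3.500² = 2 × 12.25 = 24.5.
Round up to the next whole participant.

n = 25 per group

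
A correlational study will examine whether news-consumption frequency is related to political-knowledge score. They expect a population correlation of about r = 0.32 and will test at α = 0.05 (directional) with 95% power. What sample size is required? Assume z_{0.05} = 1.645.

n = 102

Fisher's z: C = ½·ln((1+r)/(1−r)) = ½·ln(1.9412) = 0.3316.
n = ((z_{α} + z_β)/C)² + 3.
(1.645 + 1.645) / 0.3316 = 3.290 / 0.3316 = 9.922.
n = 9.922² + 3 = 98.44 + 3 = 101.4.
Round up.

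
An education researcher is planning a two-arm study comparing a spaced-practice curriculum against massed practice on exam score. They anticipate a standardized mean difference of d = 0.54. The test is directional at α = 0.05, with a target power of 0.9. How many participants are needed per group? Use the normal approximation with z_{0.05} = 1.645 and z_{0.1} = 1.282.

For two independent groups with equal n: n = 2·((z_{α} + z_β) / d)².
z_{α} + z_β = 1.645 + 1.282 = 2.927.
n = 2 × (2.927 / 0.54)² = 2 × 5.420² = 2 × 29.38 = 58.8.
Round up to the next whole participant.

n = 59 per group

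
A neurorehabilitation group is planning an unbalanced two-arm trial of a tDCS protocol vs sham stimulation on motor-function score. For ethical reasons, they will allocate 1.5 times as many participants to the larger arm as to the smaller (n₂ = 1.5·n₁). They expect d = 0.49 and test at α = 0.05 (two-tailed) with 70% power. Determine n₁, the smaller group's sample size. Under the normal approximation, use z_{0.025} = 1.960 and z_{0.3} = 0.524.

With allocation ratio k = n₂/n₁ = 1.5, Var(x̄₁−x̄₂) = σ²(1/n₁ + 1/(k·n₁)) = σ²·(k+1)/(k·n₁).
So n₁ = (1 + 1/k)·((z_{α/2} + z_β)/d)² = 1.667 × (2.484/0.49)².
n₁ = 1.667 × 25.70 = 42.8.
Round up: n₁ = 43, giving n₂ = ⌈1.5 × 43⌉ = ⌈64.5⌉ = 65.

n₁ = 43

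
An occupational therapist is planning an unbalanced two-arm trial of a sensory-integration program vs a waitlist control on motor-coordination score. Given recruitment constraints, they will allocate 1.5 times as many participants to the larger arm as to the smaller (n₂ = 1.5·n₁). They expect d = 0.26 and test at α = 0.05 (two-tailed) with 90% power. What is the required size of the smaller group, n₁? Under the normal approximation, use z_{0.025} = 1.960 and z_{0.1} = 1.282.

With allocation ratio k = n₂/n₁ = 1.5, Var(x̄₁−x̄₂) = σ²(1/n₁ + 1/(k·n₁)) = σ²·(k+1)/(k·n₁).
So n₁ = (1 + 1/k)·((z_{α/2} + z_β)/d)² = 1.667 × (3.242/0.26)².
n₁ = 1.667 × 155.48 = 259.1.
Round up: n₁ = 260, giving n₂ = 1.5 × 260 = 390.

n₁ = 260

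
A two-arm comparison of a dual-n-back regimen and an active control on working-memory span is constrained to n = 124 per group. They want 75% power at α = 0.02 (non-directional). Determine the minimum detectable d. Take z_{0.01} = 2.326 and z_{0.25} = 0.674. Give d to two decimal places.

d_min ≈ 0.38

For two independent groups of n = 124 each: d_min = (z_{α/2} + z_β)·√(2/n).
z-sum = 2.326 + 0.674 = 3.000.
d_min = 3.000 × √(2/124) = 3.000 × 0.1270 = 0.381.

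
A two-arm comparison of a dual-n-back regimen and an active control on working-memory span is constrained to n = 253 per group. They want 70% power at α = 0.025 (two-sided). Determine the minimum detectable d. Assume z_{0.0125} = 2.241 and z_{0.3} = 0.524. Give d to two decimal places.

d_min ≈ 0.25

For two independent groups of n = 253 each: d_min = (z_{α/2} + z_β)·√(2/n).
z-sum = 2.241 + 0.524 = 2.765.
d_min = 2.765 × √(2/253) = 2.765 × 0.0889 = 0.246.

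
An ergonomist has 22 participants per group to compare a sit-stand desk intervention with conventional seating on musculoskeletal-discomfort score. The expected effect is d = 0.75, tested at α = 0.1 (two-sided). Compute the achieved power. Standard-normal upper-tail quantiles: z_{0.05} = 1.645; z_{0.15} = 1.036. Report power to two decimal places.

For two equal groups, power = Φ(d·√(n/2) − z_{α/2}).
d·√(n/2) = 0.75 × √(22/2) = 0.75 × 3.317 = 2.487.
z_β = 2.487 − 1.645 = 0.842.
Power = Φ(0.842) = 0.800.

power ≈ 0.80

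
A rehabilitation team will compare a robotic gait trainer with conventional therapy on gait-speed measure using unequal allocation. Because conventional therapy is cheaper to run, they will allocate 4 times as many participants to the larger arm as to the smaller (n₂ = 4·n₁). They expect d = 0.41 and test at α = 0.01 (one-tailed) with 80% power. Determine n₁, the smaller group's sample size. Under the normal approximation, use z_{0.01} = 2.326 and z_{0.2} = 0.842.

n₁ = 75

With allocation ratio k = n₂/n₁ = 4, Var(x̄₁−x̄₂) = σ²(1/n₁ + 1/(k·n₁)) = σ²·(k+1)/(k·n₁).
So n₁ = (1 + 1/k)·((z_{α} + z_β)/d)² = 1.250 × (3.168/0.41)².
n₁ = 1.250 × 59.70 = 74.6.
Round up: n₁ = 75, giving n₂ = 4 × 75 = 300.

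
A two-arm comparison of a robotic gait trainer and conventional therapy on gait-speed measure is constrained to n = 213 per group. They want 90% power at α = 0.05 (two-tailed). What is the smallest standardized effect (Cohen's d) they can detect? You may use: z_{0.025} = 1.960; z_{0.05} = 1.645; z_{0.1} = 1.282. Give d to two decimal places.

d_min ≈ 0.31

For two independent groups of n = 213 each: d_min = (z_{α/2} + z_β)·√(2/n).
z-sum = 1.960 + 1.282 = 3.242.
d_min = 3.242 × √(2/213) = 3.242 × 0.0969 = 0.314.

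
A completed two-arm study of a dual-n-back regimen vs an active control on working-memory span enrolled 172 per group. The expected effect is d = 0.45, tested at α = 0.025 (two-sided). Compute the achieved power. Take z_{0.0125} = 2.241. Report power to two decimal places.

For two equal groups, power = Φ(d·√(n/2) − z_{α/2}).
d·√(n/2) = 0.45 × √(172/2) = 0.45 × 9.274 = 4.173.
z_β = 4.173 − 2.241 = 1.932.
Power = Φ(1.932) = 0.973.

power ≈ 0.97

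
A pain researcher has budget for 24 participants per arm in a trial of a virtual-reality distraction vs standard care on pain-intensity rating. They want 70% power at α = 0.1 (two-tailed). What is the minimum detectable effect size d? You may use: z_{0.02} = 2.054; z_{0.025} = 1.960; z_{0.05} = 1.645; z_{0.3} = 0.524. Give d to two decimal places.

For two independent groups of n = 24 each: d_min = (z_{α/2} + z_β)·√(2/n).
z-sum = 1.645 + 0.524 = 2.169.
d_min = 2.169 × √(2/24) = 2.169 × 0.2887 = 0.626.

d_min ≈ 0.63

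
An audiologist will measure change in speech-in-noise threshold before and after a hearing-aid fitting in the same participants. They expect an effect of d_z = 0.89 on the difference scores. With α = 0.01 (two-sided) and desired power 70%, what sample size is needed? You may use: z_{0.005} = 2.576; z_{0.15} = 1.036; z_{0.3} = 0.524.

For a paired (one-sample on differences) test: n = ((z_{α/2} + z_β) / d)².
z_{α/2} + z_β = 2.576 + 0.524 = 3.100.
n = (3.100 / 0.89)² = 3.483² = 12.13.
Round up.

n = 13 pairs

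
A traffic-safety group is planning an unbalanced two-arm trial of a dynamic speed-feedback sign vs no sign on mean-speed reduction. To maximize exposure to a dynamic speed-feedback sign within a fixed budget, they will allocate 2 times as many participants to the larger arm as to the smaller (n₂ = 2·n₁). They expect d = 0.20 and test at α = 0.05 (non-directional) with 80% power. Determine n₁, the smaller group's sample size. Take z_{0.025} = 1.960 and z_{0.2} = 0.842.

With allocation ratio k = n₂/n₁ = 2, Var(x̄₁−x̄₂) = σ²(1/n₁ + 1/(k·n₁)) = σ²·(k+1)/(k·n₁).
So n₁ = (1 + 1/k)·((z_{α/2} + z_β)/d)² = 1.500 × (2.802/0.20)².
n₁ = 1.500 × 196.28 = 294.4.
Round up: n₁ = 295, giving n₂ = 2 × 295 = 590.

n₁ = 295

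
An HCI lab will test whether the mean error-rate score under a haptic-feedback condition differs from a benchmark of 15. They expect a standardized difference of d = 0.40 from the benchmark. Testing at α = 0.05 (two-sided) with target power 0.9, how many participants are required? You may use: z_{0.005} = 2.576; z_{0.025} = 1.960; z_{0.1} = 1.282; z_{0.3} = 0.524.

n = 66

For a one-sample test: n = ((z_{α/2} + z_β) / d)².
z_{α/2} + z_β = 1.960 + 1.282 = 3.242.
n = (3.242 / 0.40)² = 8.105² = 65.69.
Round up.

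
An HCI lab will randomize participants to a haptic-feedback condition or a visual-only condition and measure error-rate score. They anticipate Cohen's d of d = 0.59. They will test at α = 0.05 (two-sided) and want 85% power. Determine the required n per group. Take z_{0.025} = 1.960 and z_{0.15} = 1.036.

n = 52 per group

For two independent groups with equal n: n = 2·((z_{α/2} + z_β) / d)².
z_{α/2} + z_β = 1.960 + 1.036 = 2.996.
n = 2 × (2.996 / 0.59)² = 2 × 5.078² = 2 × 25.79 = 51.6.
Round up to the next whole participant.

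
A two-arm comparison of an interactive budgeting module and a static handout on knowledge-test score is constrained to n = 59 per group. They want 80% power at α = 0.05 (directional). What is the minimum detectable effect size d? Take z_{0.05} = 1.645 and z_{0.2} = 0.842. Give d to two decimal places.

For two independent groups of n = 59 each: d_min = (z_{α} + z_β)·√(2/n).
z-sum = 1.645 + 0.842 = 2.487.
d_min = 2.487 × √(2/59) = 2.487 × 0.1841 = 0.458.

d_min ≈ 0.46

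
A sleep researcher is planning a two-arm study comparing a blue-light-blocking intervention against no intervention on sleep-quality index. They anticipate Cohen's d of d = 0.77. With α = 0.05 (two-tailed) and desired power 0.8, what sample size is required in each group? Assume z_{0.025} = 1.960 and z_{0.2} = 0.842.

n = 27 per group

For two independent groups with equal n: n = 2·((z_{α/2} + z_β) / d)².
z_{α/2} + z_β = 1.960 + 0.842 = 2.802.
n = 2 × (2.802 / 0.77)² = 2 × 3.639² = 2 × 13.24 = 26.5.
Round up to the next whole participant.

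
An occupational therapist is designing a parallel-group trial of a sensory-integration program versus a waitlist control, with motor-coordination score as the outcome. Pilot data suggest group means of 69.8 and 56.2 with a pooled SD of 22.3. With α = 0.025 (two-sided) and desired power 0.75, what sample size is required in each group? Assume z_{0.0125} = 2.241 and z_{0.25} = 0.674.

n = 46 per group

Cohen's d = |M₁ − M₂| / SD_pooled = |69.8 − 56.2| / 22.3 = 13.6 / 22.3 = 0.610.
For two independent groups with equal n: n = 2·((z_{α/2} + z_β) / d)².
z_{α/2} + z_β = 2.241 + 0.674 = 2.915.
n = 2 × (2.915 / 0.610)² = 2 × 4.779² = 2 × 22.84 = 45.7.
Round up to the next whole participant.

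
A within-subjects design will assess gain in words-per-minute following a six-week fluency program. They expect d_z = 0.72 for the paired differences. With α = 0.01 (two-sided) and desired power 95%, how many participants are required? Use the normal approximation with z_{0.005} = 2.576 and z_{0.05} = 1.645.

n = 35 pairs

For a paired (one-sample on differences) test: n = ((z_{α/2} + z_β) / d)².
z_{α/2} + z_β = 2.576 + 1.645 = 4.221.
n = (4.221 / 0.72)² = 5.863² = 34.37.
Round up.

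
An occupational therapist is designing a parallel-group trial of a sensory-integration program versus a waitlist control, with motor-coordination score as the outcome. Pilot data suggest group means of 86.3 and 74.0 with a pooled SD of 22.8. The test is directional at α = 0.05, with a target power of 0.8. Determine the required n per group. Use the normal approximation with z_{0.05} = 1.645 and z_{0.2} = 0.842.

Cohen's d = |M₁ − M₂| / SD_pooled = |86.3 − 74.0| / 22.8 = 12.3 / 22.8 = 0.539.
For two independent groups with equal n: n = 2·((z_{α} + z_β) / d)².
z_{α} + z_β = 1.645 + 0.842 = 2.487.
n = 2 × (2.487 / 0.539)² = 2 × 4.614² = 2 × 21.29 = 42.6.
Round up to the next whole participant.

n = 43 per group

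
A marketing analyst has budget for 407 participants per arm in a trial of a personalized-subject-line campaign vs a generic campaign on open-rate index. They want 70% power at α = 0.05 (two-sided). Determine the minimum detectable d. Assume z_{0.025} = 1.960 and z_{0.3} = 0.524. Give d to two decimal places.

For two independent groups of n = 407 each: d_min = (z_{α/2} + z_β)·√(2/n).
z-sum = 1.960 + 0.524 = 2.484.
d_min = 2.484 × √(2/407) = 2.484 × 0.0701 = 0.174.

d_min ≈ 0.17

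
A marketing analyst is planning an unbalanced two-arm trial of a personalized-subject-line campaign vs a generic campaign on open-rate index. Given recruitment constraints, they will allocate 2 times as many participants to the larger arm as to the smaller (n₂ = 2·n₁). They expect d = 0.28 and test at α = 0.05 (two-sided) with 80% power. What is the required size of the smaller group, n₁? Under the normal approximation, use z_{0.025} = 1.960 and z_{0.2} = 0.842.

With allocation ratio k = n₂/n₁ = 2, Var(x̄₁−x̄₂) = σ²(1/n₁ + 1/(k·n₁)) = σ²·(k+1)/(k·n₁).
So n₁ = (1 + 1/k)·((z_{α/2} + z_β)/d)² = 1.500 × (2.802/0.28)².
n₁ = 1.500 × 100.14 = 150.2.
Round up: n₁ = 151, giving n₂ = 2 × 151 = 302.

n₁ = 151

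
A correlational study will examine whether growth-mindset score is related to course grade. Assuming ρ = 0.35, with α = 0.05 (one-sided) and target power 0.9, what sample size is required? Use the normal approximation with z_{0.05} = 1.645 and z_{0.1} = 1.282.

Fisher's z: C = ½·ln((1+r)/(1−r)) = ½·ln(2.0769) = 0.3654.
n = ((z_{α} + z_β)/C)² + 3.
(1.645 + 1.282) / 0.3654 = 2.927 / 0.3654 = 8.010.
n = 8.010² + 3 = 64.17 + 3 = 67.2.
Round up.

n = 68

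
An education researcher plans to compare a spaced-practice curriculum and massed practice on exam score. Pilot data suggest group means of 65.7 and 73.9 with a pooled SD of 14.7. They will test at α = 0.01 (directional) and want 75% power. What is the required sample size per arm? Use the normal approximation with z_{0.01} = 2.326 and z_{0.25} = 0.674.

Cohen's d = |M₁ − M₂| / SD_pooled = |65.7 − 73.9| / 14.7 = 8.2 / 14.7 = 0.558.
For two independent groups with equal n: n = 2·((z_{α} + z_β) / d)².
z_{α} + z_β = 2.326 + 0.674 = 3.000.
n = 2 × (3.000 / 0.558)² = 2 × 5.376² = 2 × 28.91 = 57.8.
Round up to the next whole participant.

n = 58 per group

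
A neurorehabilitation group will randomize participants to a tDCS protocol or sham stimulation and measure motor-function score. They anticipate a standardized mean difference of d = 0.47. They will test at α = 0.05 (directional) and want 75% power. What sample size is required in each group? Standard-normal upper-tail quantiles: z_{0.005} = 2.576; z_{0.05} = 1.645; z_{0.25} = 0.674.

For two independent groups with equal n: n = 2·((z_{α} + z_β) / d)².
z_{α} + z_β = 1.645 + 0.674 = 2.319.
n = 2 × (2.319 / 0.47)² = 2 × 4.934² = 2 × 24.34 = 48.7.
Round up to the next whole participant.

n = 49 per group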